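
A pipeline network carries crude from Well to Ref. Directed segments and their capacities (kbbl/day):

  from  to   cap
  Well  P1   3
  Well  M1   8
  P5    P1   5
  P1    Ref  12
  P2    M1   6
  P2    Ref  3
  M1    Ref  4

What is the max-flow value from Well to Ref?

Augment Well→P1→Ref: bottleneck 3, flow now 3.
Augment Well→M1→Ref: bottleneck 4, flow now 7.
No augmenting path remains; maximum flow = 7.
In the residual graph, reachable from Well: {Well, M1}.
Min-cut edges: Well→P1 (3), M1→Ref (4); capacity 3 + 4 = 7.
This cut is saturated, so no flow can exceed 7.

7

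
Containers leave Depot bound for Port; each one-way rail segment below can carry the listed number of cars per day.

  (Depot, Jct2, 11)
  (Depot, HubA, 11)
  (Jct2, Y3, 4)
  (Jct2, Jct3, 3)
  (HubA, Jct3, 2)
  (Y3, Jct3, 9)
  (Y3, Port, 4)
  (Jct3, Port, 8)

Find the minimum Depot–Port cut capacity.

Augment Depot→Jct2→Y3→Port: bottleneck 4, flow now 4.
Augment Depot→Jct2→Jct3→Port: bottleneck 3, flow now 7.
Augment Depot→HubA→Jct3→Port: bottleneck 2, flow now 9.
No augmenting path remains; maximum flow = 9.
By max-flow min-cut, the minimum cut capacity equals the max flow.
In the residual graph, reachable from Depot: {Depot, Jct2, HubA}.
Min-cut edges: Jct2→Y3 (4), Jct2→Jct3 (3), HubA→Jct3 (2); capacity 4 + 3 + 2 = 9.

9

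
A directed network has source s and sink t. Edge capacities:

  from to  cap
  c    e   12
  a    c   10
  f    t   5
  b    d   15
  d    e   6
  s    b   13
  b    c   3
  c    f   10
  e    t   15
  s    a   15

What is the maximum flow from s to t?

19

Augment s→a→c→e→t: bottleneck 10, flow now 10.
Augment s→b→c→e→t: bottleneck 2, flow now 12.
Augment s→b→c→f→t: bottleneck 1, flow now 13.
Augment s→b→d→e→t: bottleneck 3, flow now 16.
Augment s→b→d→e→c→f→t: bottleneck 3, flow now 19. (uses reverse residual edge)
No augmenting path remains; maximum flow = 19.
In the residual graph, reachable from s: {s, a, b, d}.
Min-cut edges: a→c (10), b→c (3), d→e (6); capacity 10 + 3 + 6 = 19.
This cut is saturated, so no flow can exceed 19.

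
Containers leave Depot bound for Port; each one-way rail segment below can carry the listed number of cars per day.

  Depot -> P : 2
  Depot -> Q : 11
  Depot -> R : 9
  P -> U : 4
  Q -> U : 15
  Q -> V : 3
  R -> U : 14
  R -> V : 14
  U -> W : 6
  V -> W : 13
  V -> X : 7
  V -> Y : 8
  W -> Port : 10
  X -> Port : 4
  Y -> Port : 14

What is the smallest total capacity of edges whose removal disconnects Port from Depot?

18

Augment Depot→P→U→W→Port: bottleneck 2, flow now 2.
Augment Depot→Q→U→W→Port: bottleneck 4, flow now 6.
Augment Depot→Q→V→W→Port: bottleneck 3, flow now 9.
Augment Depot→R→V→W→Port: bottleneck 1, flow now 10.
Augment Depot→R→V→X→Port: bottleneck 4, flow now 14.
Augment Depot→R→V→Y→Port: bottleneck 4, flow now 18.
No augmenting path remains; maximum flow = 18.
By max-flow min-cut, the minimum cut capacity equals the max flow.
In the residual graph, reachable from Depot: {Depot, P, Q, U}.
Min-cut edges: Depot→R (9), Q→V (3), U→W (6); capacity 9 + 3 + 6 = 18.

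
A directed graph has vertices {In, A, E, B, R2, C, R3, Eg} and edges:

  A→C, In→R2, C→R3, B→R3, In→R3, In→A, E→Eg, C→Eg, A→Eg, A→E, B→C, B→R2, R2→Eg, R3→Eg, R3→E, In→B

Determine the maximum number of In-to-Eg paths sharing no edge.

4

Assign every edge capacity 1; by Menger, the answer equals the max flow.
Path In→A→Eg (+1); total 1.
Path In→R2→Eg (+1); total 2.
Path In→R3→Eg (+1); total 3.
Path In→B→C→Eg (+1); total 4.
No residual In→Eg path; max flow = 4.
Certifying cut of size 4: {In→A, In→B, In→R2, In→R3}.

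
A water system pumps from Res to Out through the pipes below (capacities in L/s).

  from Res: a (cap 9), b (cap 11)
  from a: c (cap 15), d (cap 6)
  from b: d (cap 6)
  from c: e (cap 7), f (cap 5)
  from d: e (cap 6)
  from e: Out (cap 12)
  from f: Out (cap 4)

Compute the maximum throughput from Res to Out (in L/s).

Augment Res→a→c→e→Out: bottleneck 7, flow now 7.
Augment Res→a→c→f→Out: bottleneck 2, flow now 9.
Augment Res→b→d→e→Out: bottleneck 5, flow now 14.
Augment Res→b→d→e→c→f→Out: bottleneck 1, flow now 15. (uses reverse residual edge)
No augmenting path remains; maximum flow = 15.
In the residual graph, reachable from Res: {Res, b}.
Min-cut edges: Res→a (9), b→d (6); capacity 9 + 6 = 15.
This cut is saturated, so no flow can exceed 15.

15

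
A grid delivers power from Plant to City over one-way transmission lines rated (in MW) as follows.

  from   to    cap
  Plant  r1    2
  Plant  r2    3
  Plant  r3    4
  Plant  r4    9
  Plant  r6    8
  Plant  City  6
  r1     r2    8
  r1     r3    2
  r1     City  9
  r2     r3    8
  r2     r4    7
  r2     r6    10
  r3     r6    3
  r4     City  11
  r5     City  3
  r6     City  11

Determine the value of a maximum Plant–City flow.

Augment Plant→City: bottleneck 6, flow now 6.
Augment Plant→r1→City: bottleneck 2, flow now 8.
Augment Plant→r4→City: bottleneck 9, flow now 17.
Augment Plant→r6→City: bottleneck 8, flow now 25.
Augment Plant→r2→r4→City: bottleneck 2, flow now 27.
Augment Plant→r2→r6→City: bottleneck 1, flow now 28.
Augment Plant→r3→r6→City: bottleneck 2, flow now 30.
No augmenting path remains; maximum flow = 30.
In the residual graph, reachable from Plant: {Plant, r2, r3, r4, r6}.
Min-cut edges: Plant→r1 (2), Plant→City (6), r4→City (11), r6→City (11); capacity 2 + 6 + 11 + 11 = 30.
This cut is saturated, so no flow can exceed 30.

30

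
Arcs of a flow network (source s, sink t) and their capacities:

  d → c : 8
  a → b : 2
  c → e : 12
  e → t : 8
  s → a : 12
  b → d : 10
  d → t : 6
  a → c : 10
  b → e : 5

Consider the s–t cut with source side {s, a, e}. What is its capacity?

20

Edges leaving {s, a, e}: a→b (2), a→c (10), e→t (8).
Cut capacity = 2 + 10 + 8 = 20.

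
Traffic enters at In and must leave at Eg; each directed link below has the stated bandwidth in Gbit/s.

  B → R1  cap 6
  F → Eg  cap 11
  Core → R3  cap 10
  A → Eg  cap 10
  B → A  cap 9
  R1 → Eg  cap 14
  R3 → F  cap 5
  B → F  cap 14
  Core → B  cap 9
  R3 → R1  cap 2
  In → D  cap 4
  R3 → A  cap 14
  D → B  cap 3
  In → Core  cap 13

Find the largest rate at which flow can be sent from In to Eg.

16

Augment In→D→B→A→Eg: bottleneck 3, flow now 3.
Augment In→Core→R3→A→Eg: bottleneck 7, flow now 10.
Augment In→Core→R3→R1→Eg: bottleneck 2, flow now 12.
Augment In→Core→R3→F→Eg: bottleneck 1, flow now 13.
Augment In→Core→B→R1→Eg: bottleneck 3, flow now 16.
No augmenting path remains; maximum flow = 16.
In the residual graph, reachable from In: {In, D}.
Min-cut edges: In→Core (13), D→B (3); capacity 13 + 3 = 16.
This cut is saturated, so no flow can exceed 16.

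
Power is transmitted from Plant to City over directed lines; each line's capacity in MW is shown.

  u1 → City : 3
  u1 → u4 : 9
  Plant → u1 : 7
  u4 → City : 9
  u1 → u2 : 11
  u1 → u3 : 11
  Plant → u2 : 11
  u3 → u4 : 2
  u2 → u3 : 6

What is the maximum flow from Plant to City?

Augment Plant→u1→City: bottleneck 3, flow now 3.
Augment Plant→u1→u4→City: bottleneck 4, flow now 7.
Augment Plant→u2→u3→u4→City: bottleneck 2, flow now 9.
No augmenting path remains; maximum flow = 9.
In the residual graph, reachable from Plant: {Plant, u2, u3}.
Min-cut edges: Plant→u1 (7), u3→u4 (2); capacity 7 + 2 = 9.
This cut is saturated, so no flow can exceed 9.

9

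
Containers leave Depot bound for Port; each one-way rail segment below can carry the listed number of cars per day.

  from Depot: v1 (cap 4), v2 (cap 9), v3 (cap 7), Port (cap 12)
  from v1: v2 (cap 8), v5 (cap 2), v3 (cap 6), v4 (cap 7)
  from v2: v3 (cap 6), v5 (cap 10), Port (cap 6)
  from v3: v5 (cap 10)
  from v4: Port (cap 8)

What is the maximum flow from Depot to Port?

22

Augment Depot→Port: bottleneck 12, flow now 12.
Augment Depot→v2→Port: bottleneck 6, flow now 18.
Augment Depot→v1→v4→Port: bottleneck 4, flow now 22.
No augmenting path remains; maximum flow = 22.
In the residual graph, reachable from Depot: {Depot, v2, v3, v5}.
Min-cut edges: Depot→v1 (4), Depot→Port (12), v2→Port (6); capacity 4 + 12 + 6 = 22.
This cut is saturated, so no flow can exceed 22.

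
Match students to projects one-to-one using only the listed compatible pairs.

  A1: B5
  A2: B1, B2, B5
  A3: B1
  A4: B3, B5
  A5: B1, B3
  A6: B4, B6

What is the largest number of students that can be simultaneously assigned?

Unit-capacity flow: source→left, listed edges, right→sink; max matching = max flow.
Augmenting path A1→B5 (+1); matched 1.
Augmenting path A2→B1 (+1); matched 2.
Augmenting path A4→B3 (+1); matched 3.
Augmenting path A6→B4 (+1); matched 4.
Augmenting path A3→B1→A2→B2 (+1); matched 5.
No augmenting path remains; maximum matching = 5.
König certificate: {A2, A6, B1, B3, B5} is a vertex cover of size 5 (every listed pair touches it), so no matching can be larger.

5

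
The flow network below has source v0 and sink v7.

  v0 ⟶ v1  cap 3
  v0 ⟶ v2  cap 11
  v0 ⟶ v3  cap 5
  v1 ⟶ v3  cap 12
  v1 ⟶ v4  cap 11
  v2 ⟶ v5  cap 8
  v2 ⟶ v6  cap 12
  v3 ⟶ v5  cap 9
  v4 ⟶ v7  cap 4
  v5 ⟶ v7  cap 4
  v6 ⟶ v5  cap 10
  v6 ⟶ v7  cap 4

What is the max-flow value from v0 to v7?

Augment v0→v1→v4→v7: bottleneck 3, flow now 3.
Augment v0→v2→v5→v7: bottleneck 4, flow now 7.
Augment v0→v2→v6→v7: bottleneck 4, flow now 11.
No augmenting path remains; maximum flow = 11.
In the residual graph, reachable from v0: {v0, v2, v3, v5, v6}.
Min-cut edges: v0→v1 (3), v5→v7 (4), v6→v7 (4); capacity 3 + 4 + 4 = 11.
This cut is saturated, so no flow can exceed 11.

11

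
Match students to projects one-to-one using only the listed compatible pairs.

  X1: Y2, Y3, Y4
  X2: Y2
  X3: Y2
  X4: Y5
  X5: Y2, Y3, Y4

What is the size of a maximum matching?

Unit-capacity flow: source→left, listed edges, right→sink; max matching = max flow.
Augmenting path X1→Y2 (+1); matched 1.
Augmenting path X4→Y5 (+1); matched 2.
Augmenting path X5→Y3 (+1); matched 3.
Augmenting path X2→Y2→X1→Y4 (+1); matched 4.
No augmenting path remains; maximum matching = 4.
König certificate: {X1, X4, X5, Y2} is a vertex cover of size 4 (every listed pair touches it), so no matching can be larger.

4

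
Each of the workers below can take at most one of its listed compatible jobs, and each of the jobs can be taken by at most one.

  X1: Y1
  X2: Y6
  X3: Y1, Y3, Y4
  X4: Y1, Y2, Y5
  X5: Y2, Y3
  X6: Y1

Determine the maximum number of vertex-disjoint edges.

Unit-capacity flow: source→left, listed edges, right→sink; max matching = max flow.
Augmenting path X1→Y1 (+1); matched 1.
Augmenting path X2→Y6 (+1); matched 2.
Augmenting path X3→Y3 (+1); matched 3.
Augmenting path X4→Y2 (+1); matched 4.
Augmenting path X5→Y2→X4→Y5 (+1); matched 5.
No augmenting path remains; maximum matching = 5.
König certificate: {X2, X3, X4, X5, Y1} is a vertex cover of size 5 (every listed pair touches it), so no matching can be larger.

5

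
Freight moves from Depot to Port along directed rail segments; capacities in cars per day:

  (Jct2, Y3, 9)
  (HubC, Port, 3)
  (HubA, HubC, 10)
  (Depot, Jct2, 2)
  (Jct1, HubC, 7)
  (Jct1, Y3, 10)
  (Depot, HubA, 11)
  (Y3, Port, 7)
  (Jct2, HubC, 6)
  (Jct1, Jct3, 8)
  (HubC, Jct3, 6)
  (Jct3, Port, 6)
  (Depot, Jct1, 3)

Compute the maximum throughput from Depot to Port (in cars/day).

Augment Depot→Jct2→HubC→Port: bottleneck 2, flow now 2.
Augment Depot→Jct1→HubC→Port: bottleneck 1, flow now 3.
Augment Depot→Jct1→Y3→Port: bottleneck 2, flow now 5.
Augment Depot→HubA→HubC→Jct3→Port: bottleneck 6, flow now 11.
Augment Depot→HubA→HubC→Jct2→Y3→Port: bottleneck 2, flow now 13. (uses reverse residual edge)
Augment Depot→HubA→HubC→Jct1→Y3→Port: bottleneck 1, flow now 14. (uses reverse residual edge)
No augmenting path remains; maximum flow = 14.
In the residual graph, reachable from Depot: {Depot, HubA, HubC}.
Min-cut edges: Depot→Jct2 (2), Depot→Jct1 (3), HubC→Jct3 (6), HubC→Port (3); capacity 2 + 3 + 6 + 3 = 14.
This cut is saturated, so no flow can exceed 14.

14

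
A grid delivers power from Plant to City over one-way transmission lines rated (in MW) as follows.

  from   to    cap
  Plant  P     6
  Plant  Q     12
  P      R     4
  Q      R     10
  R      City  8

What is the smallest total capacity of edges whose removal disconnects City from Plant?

Augment Plant→P→R→City: bottleneck 4, flow now 4.
Augment Plant→Q→R→City: bottleneck 4, flow now 8.
No augmenting path remains; maximum flow = 8.
By max-flow min-cut, the minimum cut capacity equals the max flow.
In the residual graph, reachable from Plant: {Plant, P, Q, R}.
Min-cut edges: R→City (8); capacity 8 = 8.

8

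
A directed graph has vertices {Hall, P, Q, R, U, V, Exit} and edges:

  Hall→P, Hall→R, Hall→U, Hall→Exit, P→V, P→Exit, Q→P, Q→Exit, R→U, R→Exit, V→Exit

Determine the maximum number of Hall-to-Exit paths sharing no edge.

3

Assign every edge capacity 1; by Menger, the answer equals the max flow.
Path Hall→Exit (+1); total 1.
Path Hall→P→Exit (+1); total 2.
Path Hall→R→Exit (+1); total 3.
No residual Hall→Exit path; max flow = 3.
Certifying cut of size 3: {Hall→Exit, Hall→P, Hall→R}.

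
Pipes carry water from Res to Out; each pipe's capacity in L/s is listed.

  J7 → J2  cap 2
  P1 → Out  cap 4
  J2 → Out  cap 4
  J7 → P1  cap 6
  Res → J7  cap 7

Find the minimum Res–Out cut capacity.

6

Augment Res→J7→P1→Out: bottleneck 4, flow now 4.
Augment Res→J7→J2→Out: bottleneck 2, flow now 6.
No augmenting path remains; maximum flow = 6.
By max-flow min-cut, the minimum cut capacity equals the max flow.
In the residual graph, reachable from Res: {Res, J7, P1}.
Min-cut edges: J7→J2 (2), P1→Out (4); capacity 2 + 4 = 6.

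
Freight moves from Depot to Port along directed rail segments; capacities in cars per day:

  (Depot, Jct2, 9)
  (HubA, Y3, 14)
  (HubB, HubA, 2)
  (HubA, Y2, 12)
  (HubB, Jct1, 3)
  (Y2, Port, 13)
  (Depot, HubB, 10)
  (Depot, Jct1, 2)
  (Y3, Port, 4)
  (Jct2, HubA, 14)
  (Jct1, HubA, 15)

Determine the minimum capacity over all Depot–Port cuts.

16

Augment Depot→Jct2→HubA→Y3→Port: bottleneck 4, flow now 4.
Augment Depot→Jct2→HubA→Y2→Port: bottleneck 5, flow now 9.
Augment Depot→Jct1→HubA→Y2→Port: bottleneck 2, flow now 11.
Augment Depot→HubB→HubA→Y2→Port: bottleneck 2, flow now 13.
Augment Depot→HubB→Jct1→HubA→Y2→Port: bottleneck 3, flow now 16.
No augmenting path remains; maximum flow = 16.
By max-flow min-cut, the minimum cut capacity equals the max flow.
In the residual graph, reachable from Depot: {Depot, HubB}.
Min-cut edges: Depot→Jct2 (9), Depot→Jct1 (2), HubB→Jct1 (3), HubB→HubA (2); capacity 9 + 2 + 3 + 2 = 16.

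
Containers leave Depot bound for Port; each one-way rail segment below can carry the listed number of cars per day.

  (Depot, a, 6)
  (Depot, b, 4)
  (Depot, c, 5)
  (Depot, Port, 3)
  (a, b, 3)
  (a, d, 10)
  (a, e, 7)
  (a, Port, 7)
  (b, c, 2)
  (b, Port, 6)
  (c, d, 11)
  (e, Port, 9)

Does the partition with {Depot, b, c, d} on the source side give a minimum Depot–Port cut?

Given cut capacity: 6 + 3 + 6 = 15.
Augment Depot→Port: bottleneck 3, flow now 3.
Augment Depot→a→Port: bottleneck 6, flow now 9.
Augment Depot→b→Port: bottleneck 4, flow now 13.
No augmenting path remains; maximum flow = 13.
In the residual graph, reachable from Depot: {Depot, c, d}.
Min-cut edges: Depot→a (6), Depot→b (4), Depot→Port (3); capacity 6 + 4 + 3 = 13.
Cut capacity 15 exceeds the max flow 13, so it is not minimum.

No — its capacity is 15, but the minimum cut has capacity 13.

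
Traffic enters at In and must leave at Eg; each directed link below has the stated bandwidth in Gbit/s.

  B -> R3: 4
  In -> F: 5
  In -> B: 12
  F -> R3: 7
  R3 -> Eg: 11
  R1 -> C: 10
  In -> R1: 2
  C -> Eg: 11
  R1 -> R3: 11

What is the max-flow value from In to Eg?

Augment In→R1→C→Eg: bottleneck 2, flow now 2.
Augment In→B→R3→Eg: bottleneck 4, flow now 6.
Augment In→F→R3→Eg: bottleneck 5, flow now 11.
No augmenting path remains; maximum flow = 11.
In the residual graph, reachable from In: {In, B}.
Min-cut edges: In→R1 (2), In→F (5), B→R3 (4); capacity 2 + 5 + 4 = 11.
This cut is saturated, so no flow can exceed 11.

11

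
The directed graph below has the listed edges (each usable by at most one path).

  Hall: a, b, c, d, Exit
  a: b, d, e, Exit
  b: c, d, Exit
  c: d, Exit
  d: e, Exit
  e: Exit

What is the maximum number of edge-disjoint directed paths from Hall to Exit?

5

Assign every edge capacity 1; by Menger, the answer equals the max flow.
Path Hall→Exit (+1); total 1.
Path Hall→a→Exit (+1); total 2.
Path Hall→b→Exit (+1); total 3.
Path Hall→c→Exit (+1); total 4.
Path Hall→d→Exit (+1); total 5.
No residual Hall→Exit path; max flow = 5.
Certifying cut of size 5: {Hall→Exit, Hall→a, Hall→b, Hall→c, Hall→d}.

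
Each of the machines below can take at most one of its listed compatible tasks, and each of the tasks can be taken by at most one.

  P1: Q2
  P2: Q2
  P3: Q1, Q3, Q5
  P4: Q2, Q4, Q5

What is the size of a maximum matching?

Unit-capacity flow: source→left, listed edges, right→sink; max matching = max flow.
Augmenting path P1→Q2 (+1); matched 1.
Augmenting path P3→Q1 (+1); matched 2.
Augmenting path P4→Q4 (+1); matched 3.
No augmenting path remains; maximum matching = 3.
König certificate: {P3, P4, Q2} is a vertex cover of size 3 (every listed pair touches it), so no matching can be larger.

3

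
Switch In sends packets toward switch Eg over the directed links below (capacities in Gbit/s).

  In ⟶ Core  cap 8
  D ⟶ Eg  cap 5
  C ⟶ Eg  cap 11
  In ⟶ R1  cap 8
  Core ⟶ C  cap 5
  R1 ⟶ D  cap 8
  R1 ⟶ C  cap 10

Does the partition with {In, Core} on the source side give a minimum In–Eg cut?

Yes — it is a minimum cut (capacity 13).

Given cut capacity: 8 + 5 = 13.
Augment In→Core→C→Eg: bottleneck 5, flow now 5.
Augment In→R1→D→Eg: bottleneck 5, flow now 10.
Augment In→R1→C→Eg: bottleneck 3, flow now 13.
No augmenting path remains; maximum flow = 13.
Cut capacity 13 equals the max flow, so it is a minimum cut.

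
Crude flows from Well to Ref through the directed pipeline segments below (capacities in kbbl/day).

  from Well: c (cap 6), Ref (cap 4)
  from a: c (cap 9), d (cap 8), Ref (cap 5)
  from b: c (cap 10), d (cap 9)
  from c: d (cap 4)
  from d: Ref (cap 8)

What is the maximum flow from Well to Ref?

Augment Well→Ref: bottleneck 4, flow now 4.
Augment Well→c→d→Ref: bottleneck 4, flow now 8.
No augmenting path remains; maximum flow = 8.
In the residual graph, reachable from Well: {Well, c}.
Min-cut edges: Well→Ref (4), c→d (4); capacity 4 + 4 = 8.
This cut is saturated, so no flow can exceed 8.

8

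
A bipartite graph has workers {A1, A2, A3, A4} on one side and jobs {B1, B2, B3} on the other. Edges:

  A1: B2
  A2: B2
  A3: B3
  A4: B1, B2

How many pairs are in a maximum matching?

3

Unit-capacity flow: source→left, listed edges, right→sink; max matching = max flow.
Augmenting path A1→B2 (+1); matched 1.
Augmenting path A3→B3 (+1); matched 2.
Augmenting path A4→B1 (+1); matched 3.
No augmenting path remains; maximum matching = 3.
König certificate: {A3, A4, B2} is a vertex cover of size 3 (every listed pair touches it), so no matching can be larger.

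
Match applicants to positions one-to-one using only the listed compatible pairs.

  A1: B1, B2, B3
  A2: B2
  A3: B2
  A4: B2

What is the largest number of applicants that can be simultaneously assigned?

2

Unit-capacity flow: source→left, listed edges, right→sink; max matching = max flow.
Augmenting path A1→B1 (+1); matched 1.
Augmenting path A2→B2 (+1); matched 2.
No augmenting path remains; maximum matching = 2.
König certificate: {A1, B2} is a vertex cover of size 2 (every listed pair touches it), so no matching can be larger.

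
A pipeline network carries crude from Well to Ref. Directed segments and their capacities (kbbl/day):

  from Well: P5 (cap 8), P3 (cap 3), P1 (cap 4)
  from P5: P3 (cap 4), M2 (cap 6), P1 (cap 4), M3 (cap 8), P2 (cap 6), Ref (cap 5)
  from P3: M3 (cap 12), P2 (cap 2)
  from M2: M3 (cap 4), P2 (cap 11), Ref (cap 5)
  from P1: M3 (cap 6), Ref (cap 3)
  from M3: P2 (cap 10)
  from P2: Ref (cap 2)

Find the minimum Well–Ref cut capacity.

13

Augment Well→P5→Ref: bottleneck 5, flow now 5.
Augment Well→P1→Ref: bottleneck 3, flow now 8.
Augment Well→P5→M2→Ref: bottleneck 3, flow now 11.
Augment Well→P3→P2→Ref: bottleneck 2, flow now 13.
No augmenting path remains; maximum flow = 13.
By max-flow min-cut, the minimum cut capacity equals the max flow.
In the residual graph, reachable from Well: {Well, P3, P1, M3, P2}.
Min-cut edges: Well→P5 (8), P1→Ref (3), P2→Ref (2); capacity 8 + 3 + 2 = 13.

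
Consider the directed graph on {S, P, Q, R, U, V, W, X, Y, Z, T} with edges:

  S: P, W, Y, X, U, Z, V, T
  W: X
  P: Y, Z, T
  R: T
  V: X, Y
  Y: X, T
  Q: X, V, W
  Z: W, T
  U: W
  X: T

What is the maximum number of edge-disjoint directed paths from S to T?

Assign every edge capacity 1; by Menger, the answer equals the max flow.
Path S→T (+1); total 1.
Path S→P→T (+1); total 2.
Path S→X→T (+1); total 3.
Path S→Y→T (+1); total 4.
Path S→Z→T (+1); total 5.
No residual S→T path; max flow = 5.
Certifying cut of size 5: {S→P, S→T, S→Z, X→T, Y→T}.

5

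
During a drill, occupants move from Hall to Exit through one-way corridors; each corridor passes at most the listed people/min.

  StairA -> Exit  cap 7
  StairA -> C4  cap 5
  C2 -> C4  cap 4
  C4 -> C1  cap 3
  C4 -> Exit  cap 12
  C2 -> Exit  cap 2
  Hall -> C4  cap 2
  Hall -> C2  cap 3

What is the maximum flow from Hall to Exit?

5

Augment Hall→C2→Exit: bottleneck 2, flow now 2.
Augment Hall→C4→Exit: bottleneck 2, flow now 4.
Augment Hall→C2→C4→Exit: bottleneck 1, flow now 5.
No augmenting path remains; maximum flow = 5.
In the residual graph, reachable from Hall: {Hall}.
Min-cut edges: Hall→C2 (3), Hall→C4 (2); capacity 3 + 2 = 5.
This cut is saturated, so no flow can exceed 5.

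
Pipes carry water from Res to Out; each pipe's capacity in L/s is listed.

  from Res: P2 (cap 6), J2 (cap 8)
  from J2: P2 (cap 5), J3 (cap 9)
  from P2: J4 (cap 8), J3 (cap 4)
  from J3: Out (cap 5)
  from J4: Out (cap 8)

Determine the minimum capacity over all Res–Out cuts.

13

Augment Res→J2→J3→Out: bottleneck 5, flow now 5.
Augment Res→P2→J4→Out: bottleneck 6, flow now 11.
Augment Res→J2→P2→J4→Out: bottleneck 2, flow now 13.
No augmenting path remains; maximum flow = 13.
By max-flow min-cut, the minimum cut capacity equals the max flow.
In the residual graph, reachable from Res: {Res, J2, P2, J3}.
Min-cut edges: P2→J4 (8), J3→Out (5); capacity 8 + 5 = 13.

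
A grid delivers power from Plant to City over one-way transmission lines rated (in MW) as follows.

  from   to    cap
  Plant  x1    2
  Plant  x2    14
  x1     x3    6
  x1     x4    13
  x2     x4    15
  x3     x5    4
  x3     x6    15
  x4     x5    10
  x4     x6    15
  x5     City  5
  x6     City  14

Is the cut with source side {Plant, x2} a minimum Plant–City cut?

Given cut capacity: 2 + 15 = 17.
Augment Plant→x1→x3→x5→City: bottleneck 2, flow now 2.
Augment Plant→x2→x4→x5→City: bottleneck 3, flow now 5.
Augment Plant→x2→x4→x6→City: bottleneck 11, flow now 16.
No augmenting path remains; maximum flow = 16.
In the residual graph, reachable from Plant: {Plant}.
Min-cut edges: Plant→x1 (2), Plant→x2 (14); capacity 2 + 14 = 16.
Cut capacity 17 exceeds the max flow 16, so it is not minimum.

No — its capacity is 17, but the minimum cut has capacity 16.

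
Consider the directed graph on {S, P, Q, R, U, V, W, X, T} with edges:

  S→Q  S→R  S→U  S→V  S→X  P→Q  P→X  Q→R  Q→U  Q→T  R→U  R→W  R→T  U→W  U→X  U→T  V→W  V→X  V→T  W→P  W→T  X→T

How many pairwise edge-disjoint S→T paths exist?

5

Assign every edge capacity 1; by Menger, the answer equals the max flow.
Path S→Q→T (+1); total 1.
Path S→R→T (+1); total 2.
Path S→U→T (+1); total 3.
Path S→V→T (+1); total 4.
Path S→X→T (+1); total 5.
No residual S→T path; max flow = 5.
Certifying cut of size 5: {S→Q, S→R, S→U, S→V, S→X}.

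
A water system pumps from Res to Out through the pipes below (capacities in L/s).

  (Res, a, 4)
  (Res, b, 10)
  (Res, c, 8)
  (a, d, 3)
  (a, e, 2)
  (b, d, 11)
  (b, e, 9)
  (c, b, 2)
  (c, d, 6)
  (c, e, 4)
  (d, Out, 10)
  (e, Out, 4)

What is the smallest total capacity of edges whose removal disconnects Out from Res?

Augment Res→a→d→Out: bottleneck 3, flow now 3.
Augment Res→a→e→Out: bottleneck 1, flow now 4.
Augment Res→b→d→Out: bottleneck 7, flow now 11.
Augment Res→b→e→Out: bottleneck 3, flow now 14.
No augmenting path remains; maximum flow = 14.
By max-flow min-cut, the minimum cut capacity equals the max flow.
In the residual graph, reachable from Res: {Res, a, b, c, d, e}.
Min-cut edges: d→Out (10), e→Out (4); capacity 10 + 4 = 14.

14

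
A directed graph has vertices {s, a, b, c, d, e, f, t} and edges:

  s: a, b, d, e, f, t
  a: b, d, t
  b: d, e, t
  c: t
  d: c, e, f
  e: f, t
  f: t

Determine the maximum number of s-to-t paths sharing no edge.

Assign every edge capacity 1; by Menger, the answer equals the max flow.
Path s→t (+1); total 1.
Path s→a→t (+1); total 2.
Path s→b→t (+1); total 3.
Path s→e→t (+1); total 4.
Path s→f→t (+1); total 5.
Path s→d→c→t (+1); total 6.
No residual s→t path; max flow = 6.
Certifying cut of size 6: {s→a, s→b, s→d, s→e, s→f, s→t}.

6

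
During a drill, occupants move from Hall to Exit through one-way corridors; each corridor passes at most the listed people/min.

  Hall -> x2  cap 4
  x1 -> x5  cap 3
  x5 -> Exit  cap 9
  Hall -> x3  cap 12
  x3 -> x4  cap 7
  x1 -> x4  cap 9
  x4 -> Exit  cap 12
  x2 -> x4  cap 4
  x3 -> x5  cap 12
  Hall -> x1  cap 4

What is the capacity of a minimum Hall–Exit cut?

20

Augment Hall→x1→x4→Exit: bottleneck 4, flow now 4.
Augment Hall→x2→x4→Exit: bottleneck 4, flow now 8.
Augment Hall→x3→x4→Exit: bottleneck 4, flow now 12.
Augment Hall→x3→x5→Exit: bottleneck 8, flow now 20.
No augmenting path remains; maximum flow = 20.
By max-flow min-cut, the minimum cut capacity equals the max flow.
In the residual graph, reachable from Hall: {Hall}.
Min-cut edges: Hall→x1 (4), Hall→x2 (4), Hall→x3 (12); capacity 4 + 4 + 12 = 20.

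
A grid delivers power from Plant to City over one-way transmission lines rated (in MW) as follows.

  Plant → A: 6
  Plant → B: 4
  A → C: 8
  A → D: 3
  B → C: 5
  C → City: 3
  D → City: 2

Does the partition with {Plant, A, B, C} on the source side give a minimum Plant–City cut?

Given cut capacity: 3 + 3 = 6.
Augment Plant→A→C→City: bottleneck 3, flow now 3.
Augment Plant→A→D→City: bottleneck 2, flow now 5.
No augmenting path remains; maximum flow = 5.
In the residual graph, reachable from Plant: {Plant, A, B, C, D}.
Min-cut edges: C→City (3), D→City (2); capacity 3 + 2 = 5.
Cut capacity 6 exceeds the max flow 5, so it is not minimum.

No — its capacity is 6, but the minimum cut has capacity 5.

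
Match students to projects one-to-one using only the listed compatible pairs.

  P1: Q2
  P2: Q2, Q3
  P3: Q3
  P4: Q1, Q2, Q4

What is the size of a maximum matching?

3

Unit-capacity flow: source→left, listed edges, right→sink; max matching = max flow.
Augmenting path P1→Q2 (+1); matched 1.
Augmenting path P2→Q3 (+1); matched 2.
Augmenting path P4→Q1 (+1); matched 3.
No augmenting path remains; maximum matching = 3.
König certificate: {P4, Q2, Q3} is a vertex cover of size 3 (every listed pair touches it), so no matching can be larger.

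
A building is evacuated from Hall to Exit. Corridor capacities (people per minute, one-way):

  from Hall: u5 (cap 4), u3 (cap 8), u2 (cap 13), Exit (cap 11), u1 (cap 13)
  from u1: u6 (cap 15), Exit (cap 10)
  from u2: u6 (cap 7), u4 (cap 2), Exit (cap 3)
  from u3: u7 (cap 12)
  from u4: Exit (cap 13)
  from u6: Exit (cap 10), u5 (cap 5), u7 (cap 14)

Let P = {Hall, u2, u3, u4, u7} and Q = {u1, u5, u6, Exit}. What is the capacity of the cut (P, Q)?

51

Edges leaving {Hall, u2, u3, u4, u7}: Hall→u1 (13), Hall→u5 (4), Hall→Exit (11), u2→u6 (7), u2→Exit (3), u4→Exit (13).
Cut capacity = 13 + 4 + 11 + 7 + 3 + 13 = 51.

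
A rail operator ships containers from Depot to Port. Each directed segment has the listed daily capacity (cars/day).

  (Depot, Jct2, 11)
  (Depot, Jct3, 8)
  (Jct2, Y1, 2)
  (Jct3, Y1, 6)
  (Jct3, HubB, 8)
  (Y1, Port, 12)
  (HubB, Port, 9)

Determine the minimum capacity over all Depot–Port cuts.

Augment Depot→Jct2→Y1→Port: bottleneck 2, flow now 2.
Augment Depot→Jct3→Y1→Port: bottleneck 6, flow now 8.
Augment Depot→Jct3→HubB→Port: bottleneck 2, flow now 10.
No augmenting path remains; maximum flow = 10.
By max-flow min-cut, the minimum cut capacity equals the max flow.
In the residual graph, reachable from Depot: {Depot, Jct2}.
Min-cut edges: Depot→Jct3 (8), Jct2→Y1 (2); capacity 8 + 2 = 10.

10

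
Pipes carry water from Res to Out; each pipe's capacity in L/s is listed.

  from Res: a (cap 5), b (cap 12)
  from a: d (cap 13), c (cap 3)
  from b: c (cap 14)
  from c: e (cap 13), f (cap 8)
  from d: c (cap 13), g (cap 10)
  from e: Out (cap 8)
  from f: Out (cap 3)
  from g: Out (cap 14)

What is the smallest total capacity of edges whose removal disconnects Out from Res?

16

Augment Res→a→c→e→Out: bottleneck 3, flow now 3.
Augment Res→a→d→g→Out: bottleneck 2, flow now 5.
Augment Res→b→c→e→Out: bottleneck 5, flow now 10.
Augment Res→b→c→f→Out: bottleneck 3, flow now 13.
Augment Res→b→c→a→d→g→Out: bottleneck 3, flow now 16. (uses reverse residual edge)
No augmenting path remains; maximum flow = 16.
By max-flow min-cut, the minimum cut capacity equals the max flow.
In the residual graph, reachable from Res: {Res, b, c, e, f}.
Min-cut edges: Res→a (5), e→Out (8), f→Out (3); capacity 5 + 8 + 3 = 16.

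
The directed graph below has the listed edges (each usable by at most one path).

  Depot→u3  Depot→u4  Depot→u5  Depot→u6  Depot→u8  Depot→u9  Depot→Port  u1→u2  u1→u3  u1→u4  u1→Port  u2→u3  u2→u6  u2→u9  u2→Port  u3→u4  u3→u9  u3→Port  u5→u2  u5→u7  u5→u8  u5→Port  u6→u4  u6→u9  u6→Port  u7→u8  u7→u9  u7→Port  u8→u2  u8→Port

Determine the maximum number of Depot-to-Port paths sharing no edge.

5

Assign every edge capacity 1; by Menger, the answer equals the max flow.
Path Depot→Port (+1); total 1.
Path Depot→u3→Port (+1); total 2.
Path Depot→u5→Port (+1); total 3.
Path Depot→u6→Port (+1); total 4.
Path Depot→u8→Port (+1); total 5.
No residual Depot→Port path; max flow = 5.
Certifying cut of size 5: {Depot→Port, Depot→u3, Depot→u5, Depot→u6, Depot→u8}.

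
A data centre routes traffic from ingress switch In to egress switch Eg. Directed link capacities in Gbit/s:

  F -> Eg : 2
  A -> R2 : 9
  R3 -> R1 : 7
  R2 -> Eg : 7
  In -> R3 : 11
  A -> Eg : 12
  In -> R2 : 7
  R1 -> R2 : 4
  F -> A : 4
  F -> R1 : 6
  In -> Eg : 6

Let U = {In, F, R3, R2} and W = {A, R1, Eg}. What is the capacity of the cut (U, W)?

32

Edges leaving {In, F, R3, R2}: In→Eg (6), F→A (4), F→R1 (6), F→Eg (2), R3→R1 (7), R2→Eg (7).
Cut capacity = 6 + 4 + 6 + 2 + 7 + 7 = 32.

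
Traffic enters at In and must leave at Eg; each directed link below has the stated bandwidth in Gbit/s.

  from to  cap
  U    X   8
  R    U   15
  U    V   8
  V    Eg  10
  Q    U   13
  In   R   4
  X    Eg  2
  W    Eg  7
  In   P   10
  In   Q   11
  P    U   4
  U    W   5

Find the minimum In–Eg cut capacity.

Augment In→P→U→V→Eg: bottleneck 4, flow now 4.
Augment In→Q→U→V→Eg: bottleneck 4, flow now 8.
Augment In→Q→U→W→Eg: bottleneck 5, flow now 13.
Augment In→Q→U→X→Eg: bottleneck 2, flow now 15.
No augmenting path remains; maximum flow = 15.
By max-flow min-cut, the minimum cut capacity equals the max flow.
In the residual graph, reachable from In: {In, P, Q, R, U, X}.
Min-cut edges: U→V (8), U→W (5), X→Eg (2); capacity 8 + 5 + 2 = 15.

15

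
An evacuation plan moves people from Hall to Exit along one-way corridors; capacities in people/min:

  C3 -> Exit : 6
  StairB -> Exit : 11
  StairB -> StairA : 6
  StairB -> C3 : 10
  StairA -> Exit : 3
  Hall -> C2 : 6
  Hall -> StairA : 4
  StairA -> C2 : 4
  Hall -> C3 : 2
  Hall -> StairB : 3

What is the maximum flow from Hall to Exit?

Augment Hall→StairB→Exit: bottleneck 3, flow now 3.
Augment Hall→C3→Exit: bottleneck 2, flow now 5.
Augment Hall→StairA→Exit: bottleneck 3, flow now 8.
No augmenting path remains; maximum flow = 8.
In the residual graph, reachable from Hall: {Hall, C2, StairA}.
Min-cut edges: Hall→StairB (3), Hall→C3 (2), StairA→Exit (3); capacity 3 + 2 + 3 = 8.
This cut is saturated, so no flow can exceed 8.

8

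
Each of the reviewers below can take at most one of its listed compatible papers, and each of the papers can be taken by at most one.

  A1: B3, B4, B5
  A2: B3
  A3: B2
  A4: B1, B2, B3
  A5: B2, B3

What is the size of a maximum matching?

Unit-capacity flow: source→left, listed edges, right→sink; max matching = max flow.
Augmenting path A1→B3 (+1); matched 1.
Augmenting path A3→B2 (+1); matched 2.
Augmenting path A4→B1 (+1); matched 3.
Augmenting path A2→B3→A1→B4 (+1); matched 4.
No augmenting path remains; maximum matching = 4.
König certificate: {A1, A4, B2, B3} is a vertex cover of size 4 (every listed pair touches it), so no matching can be larger.

4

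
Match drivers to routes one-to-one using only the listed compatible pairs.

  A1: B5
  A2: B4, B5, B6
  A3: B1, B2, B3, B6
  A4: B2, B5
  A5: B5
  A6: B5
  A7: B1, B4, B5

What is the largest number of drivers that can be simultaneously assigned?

5

Unit-capacity flow: source→left, listed edges, right→sink; max matching = max flow.
Augmenting path A1→B5 (+1); matched 1.
Augmenting path A2→B4 (+1); matched 2.
Augmenting path A3→B1 (+1); matched 3.
Augmenting path A4→B2 (+1); matched 4.
Augmenting path A7→B1→A3→B3 (+1); matched 5.
No augmenting path remains; maximum matching = 5.
König certificate: {A2, A3, A4, A7, B5} is a vertex cover of size 5 (every listed pair touches it), so no matching can be larger.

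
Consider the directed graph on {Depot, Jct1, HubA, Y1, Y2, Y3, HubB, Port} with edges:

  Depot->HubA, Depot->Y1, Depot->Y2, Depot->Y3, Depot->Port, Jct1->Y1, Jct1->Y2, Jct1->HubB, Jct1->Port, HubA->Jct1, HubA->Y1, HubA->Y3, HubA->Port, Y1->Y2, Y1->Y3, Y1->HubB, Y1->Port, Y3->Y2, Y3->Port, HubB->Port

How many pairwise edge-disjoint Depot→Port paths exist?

Assign every edge capacity 1; by Menger, the answer equals the max flow.
Path Depot→Port (+1); total 1.
Path Depot→HubA→Port (+1); total 2.
Path Depot→Y1→Port (+1); total 3.
Path Depot→Y3→Port (+1); total 4.
No residual Depot→Port path; max flow = 4.
Certifying cut of size 4: {Depot→HubA, Depot→Port, Depot→Y1, Depot→Y3}.

4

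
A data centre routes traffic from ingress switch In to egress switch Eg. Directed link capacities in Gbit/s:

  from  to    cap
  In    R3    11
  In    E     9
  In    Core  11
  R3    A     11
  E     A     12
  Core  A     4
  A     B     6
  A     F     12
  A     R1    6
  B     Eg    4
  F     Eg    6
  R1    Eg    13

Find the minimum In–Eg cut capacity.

16

Augment In→R3→A→B→Eg: bottleneck 4, flow now 4.
Augment In→R3→A→F→Eg: bottleneck 6, flow now 10.
Augment In→R3→A→R1→Eg: bottleneck 1, flow now 11.
Augment In→E→A→R1→Eg: bottleneck 5, flow now 16.
No augmenting path remains; maximum flow = 16.
By max-flow min-cut, the minimum cut capacity equals the max flow.
In the residual graph, reachable from In: {In, R3, E, Core, A, B, F}.
Min-cut edges: A→R1 (6), B→Eg (4), F→Eg (6); capacity 6 + 4 + 6 = 16.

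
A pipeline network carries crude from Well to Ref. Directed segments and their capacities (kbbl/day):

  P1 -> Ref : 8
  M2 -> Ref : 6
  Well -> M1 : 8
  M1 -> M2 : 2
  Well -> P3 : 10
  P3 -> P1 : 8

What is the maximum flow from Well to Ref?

Augment Well→M1→M2→Ref: bottleneck 2, flow now 2.
Augment Well→P3→P1→Ref: bottleneck 8, flow now 10.
No augmenting path remains; maximum flow = 10.
In the residual graph, reachable from Well: {Well, M1, P3}.
Min-cut edges: M1→M2 (2), P3→P1 (8); capacity 2 + 8 = 10.
This cut is saturated, so no flow can exceed 10.

10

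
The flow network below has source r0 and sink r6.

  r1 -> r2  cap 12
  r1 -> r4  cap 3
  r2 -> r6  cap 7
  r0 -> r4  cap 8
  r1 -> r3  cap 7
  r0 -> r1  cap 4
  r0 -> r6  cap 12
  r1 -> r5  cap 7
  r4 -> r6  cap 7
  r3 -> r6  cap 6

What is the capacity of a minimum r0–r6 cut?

23

Augment r0→r6: bottleneck 12, flow now 12.
Augment r0→r4→r6: bottleneck 7, flow now 19.
Augment r0→r1→r2→r6: bottleneck 4, flow now 23.
No augmenting path remains; maximum flow = 23.
By max-flow min-cut, the minimum cut capacity equals the max flow.
In the residual graph, reachable from r0: {r0, r4}.
Min-cut edges: r0→r1 (4), r0→r6 (12), r4→r6 (7); capacity 4 + 12 + 7 = 23.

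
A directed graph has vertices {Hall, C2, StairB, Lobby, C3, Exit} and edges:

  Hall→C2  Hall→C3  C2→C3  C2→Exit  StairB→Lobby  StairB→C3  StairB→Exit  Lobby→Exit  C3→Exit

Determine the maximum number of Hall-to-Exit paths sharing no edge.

2

Assign every edge capacity 1; by Menger, the answer equals the max flow.
Path Hall→C2→Exit (+1); total 1.
Path Hall→C3→Exit (+1); total 2.
No residual Hall→Exit path; max flow = 2.
Certifying cut of size 2: {Hall→C2, Hall→C3}.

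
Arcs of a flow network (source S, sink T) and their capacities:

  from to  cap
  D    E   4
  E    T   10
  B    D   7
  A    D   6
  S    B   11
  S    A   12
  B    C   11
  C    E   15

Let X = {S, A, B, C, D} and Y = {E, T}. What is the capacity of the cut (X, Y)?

19

Edges leaving {S, A, B, C, D}: C→E (15), D→E (4).
Cut capacity = 15 + 4 = 19.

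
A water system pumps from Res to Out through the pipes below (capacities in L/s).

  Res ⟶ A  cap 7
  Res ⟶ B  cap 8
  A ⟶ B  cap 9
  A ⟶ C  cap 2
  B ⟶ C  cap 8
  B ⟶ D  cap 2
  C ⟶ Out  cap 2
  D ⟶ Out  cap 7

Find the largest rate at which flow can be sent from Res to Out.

4

Augment Res→A→C→Out: bottleneck 2, flow now 2.
Augment Res→B→D→Out: bottleneck 2, flow now 4.
No augmenting path remains; maximum flow = 4.
In the residual graph, reachable from Res: {Res, A, B, C}.
Min-cut edges: B→D (2), C→Out (2); capacity 2 + 2 = 4.
This cut is saturated, so no flow can exceed 4.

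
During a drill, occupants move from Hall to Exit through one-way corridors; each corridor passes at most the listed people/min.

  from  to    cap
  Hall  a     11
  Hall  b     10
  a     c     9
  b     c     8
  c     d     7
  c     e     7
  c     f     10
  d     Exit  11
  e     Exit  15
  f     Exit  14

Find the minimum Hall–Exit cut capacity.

17

Augment Hall→a→c→d→Exit: bottleneck 7, flow now 7.
Augment Hall→a→c→e→Exit: bottleneck 2, flow now 9.
Augment Hall→b→c→e→Exit: bottleneck 5, flow now 14.
Augment Hall→b→c→f→Exit: bottleneck 3, flow now 17.
No augmenting path remains; maximum flow = 17.
By max-flow min-cut, the minimum cut capacity equals the max flow.
In the residual graph, reachable from Hall: {Hall, a, b}.
Min-cut edges: a→c (9), b→c (8); capacity 9 + 8 = 17.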